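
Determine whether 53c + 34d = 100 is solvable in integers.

Step 1: Compute gcd(53, 34).
gcd(53, 34) = 1

Step 2: Check divisibility.
Does 1 divide 100? 100 = 1 x 100, so yes.

By the theorem on linear Diophantine equations, 53c + 34d = 100 has integer solutions if and only if gcd(53, 34) divides 100. Since 1 | 100, solutions exist.

Yes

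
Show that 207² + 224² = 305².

Compute a² + b²:
207² + 224² = 42849 + 50176 = 93025
Compute c²:
305² = 93025
Since 93025 = 93025, it is a Pythagorean triple.

Yes, it is a Pythagorean triple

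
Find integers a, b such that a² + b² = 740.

We need to find integers a, b > 0 such that a² + b² = 740.
Trying a = 8: b² = 740 - 8² = 740 - 64 = 676
b = 26
Check: 8² + 26² = 64 + 676 = 740 ✓

740 = 8² + 26²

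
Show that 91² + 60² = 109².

Compute a² + b²:
91² + 60² = 8281 + 3600 = 11881
Compute c²:
109² = 11881
Since 11881 = 11881, it is a Pythagorean triple.

Yes, it is a Pythagorean triple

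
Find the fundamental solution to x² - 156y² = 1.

We seek the smallest positive integers (x, y) with x² - 156y² = 1, i.e., x² = 156y² + 1.
Try successive y values:
y = 1: x² = 156·1² + 1 = 157, not a perfect square
y = 2: x² = 156·2² + 1 = 625, x = 25 ✓

Verify: 25² - 156·2² = 625 - 624 = 1 ✓

x = 25, y = 2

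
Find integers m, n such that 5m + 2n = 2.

Step 1: Check solvability.
gcd(5, 2) = 1
Since 1 divides 2, solutions exist.

Step 2: Apply extended Euclidean algorithm to find gcd.
We find integers such that 5*x0 + 2*y0 = 1

Step 3: Scale the particular solution.
Multiply by 2/1 = 2:
m = 2, n = -4

Step 4: Verify.
5*(2) + 2*(-4) = 2 = 2 ✓

m = 2, n = -4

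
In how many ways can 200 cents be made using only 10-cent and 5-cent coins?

We need non-negative integers (x, y) with 10x + 5y = 200.
For each x from 0 to 20, check if (200 - 10x) is a non-negative multiple of 5.
Solutions (x, y): (0,40), (1,38), (2,36), (3,34), ...
Count: 21

21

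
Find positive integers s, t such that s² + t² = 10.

Search for s with 10 - s² a perfect square.
s = 1: 10 - 1² = 10 - 1 = 9 = 3² ✓
So s = 1, t = 3.

s = 1, t = 3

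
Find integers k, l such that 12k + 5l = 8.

Step 1: Check solvability.
gcd(12, 5) = 1
Since 1 divides 8, solutions exist.

Step 2: Apply extended Euclidean algorithm to find gcd.
We find integers such that 12*x0 + 5*y0 = 1

Step 3: Scale the particular solution.
Multiply by 8/1 = 8:
k = -16, l = 40

Step 4: Verify.
12*(-16) + 5*(40) = 8 = 8 ✓

k = -16, l = 40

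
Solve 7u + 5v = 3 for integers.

Step 1: Check solvability.
gcd(7, 5) = 1
Since 1 divides 3, solutions exist.

Step 2: Apply extended Euclidean algorithm to find gcd.
We find integers such that 7*x0 + 5*y0 = 1

Step 3: Scale the particular solution.
Multiply by 3/1 = 3:
u = -6, v = 9

Step 4: Verify.
7*(-6) + 5*(9) = 3 = 3 ✓

u = -6, v = 9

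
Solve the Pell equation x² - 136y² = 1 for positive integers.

We seek the smallest positive integers (x, y) with x² - 136y² = 1, i.e., x² = 136y² + 1.
Try successive y values:
y = 1: x² = 136·1² + 1 = 137, not a perfect square
y = 2: x² = 136·2² + 1 = 545, not a perfect square
y = 3: x² = 136·3² + 1 = 1225, x = 35 ✓

Verify: 35² - 136·3² = 1225 - 1224 = 1 ✓

x = 35, y = 3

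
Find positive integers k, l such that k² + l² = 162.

Search for k with 162 - k² a perfect square.
k = 9: 162 - 9² = 162 - 81 = 81 = 9² ✓
So k = 9, l = 9.

k = 9, l = 9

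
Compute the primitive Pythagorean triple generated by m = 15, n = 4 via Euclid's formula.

a = m² - n² = 225 - 16 = 209
b = 2mn = 2·15·4 = 120
c = m² + n² = 225 + 16 = 241
Verify: 209² + 120² = 43681 + 14400 = 58081 = 241² ✓

(209, 120, 241)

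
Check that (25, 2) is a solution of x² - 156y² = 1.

Compute x² = 25² = 625
Compute 156y² = 156·2² = 156·4 = 624
x² - 156y² = 625 - 624 = 1
Since this equals 1, (25, 2) is a solution.

Yes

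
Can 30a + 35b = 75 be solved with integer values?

Step 1: Compute gcd(30, 35).
gcd(30, 35) = 5

Step 2: Check divisibility.
Does 5 divide 75? 75 = 5 x 15, so yes.

By the theorem on linear Diophantine equations, 30a + 35b = 75 has integer solutions if and only if gcd(30, 35) divides 75. Since 5 | 75, solutions exist.

Yes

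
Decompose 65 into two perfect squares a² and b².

We need to find integers a, b > 0 such that a² + b² = 65.
Trying a = 1: b² = 65 - 1² = 65 - 1 = 64
b = 8
Check: 1² + 8² = 1 + 64 = 65 ✓

65 = 1² + 8²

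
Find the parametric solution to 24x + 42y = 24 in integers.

Step 1: Compute gcd(24, 42) = 6.
Since 6 divides 24, solutions exist.

Step 2: Find a particular solution using extended Euclidean algorithm.
We get x₀ = 8, y₀ = -4.
Check: 24*8 + 42*-4 = 24 = 24 ✓

Step 3: Write the general solution.
x = 8 + (42/6)t = 8 + 7t
y = -4 - (24/6)t = -4 - 4t
for any integer t.

x = 8 + 7t, y = -4 - 4t for integer t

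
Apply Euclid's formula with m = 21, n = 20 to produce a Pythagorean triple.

a = m² - n² = 21² - 20² = 441 - 400 = 41
b = 2mn = 2·21·20 = 840
c = m² + n² = 441 + 400 = 841
Verify: 41² + 840² = 1681 + 705600 = 707281 = 841² ✓

(41, 840, 841)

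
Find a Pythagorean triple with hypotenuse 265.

We need a² + b² = 265² = 70225.
Trying: 247² + 96² = 61009 + 9216 = 70225 ✓

(247, 96, 265)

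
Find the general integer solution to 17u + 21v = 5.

Step 1: Compute gcd(17, 21) = 1.
Since 1 divides 5, solutions exist.

Step 2: Find a particular solution using extended Euclidean algorithm.
We get u₀ = 25, v₀ = -20.
Check: 17*25 + 21*-20 = 5 = 5 ✓

Step 3: Write the general solution.
u = 25 + (21/1)t = 25 + 21t
v = -20 - (17/1)t = -20 - 17t
for any integer t.

u = 25 + 21t, v = -20 - 17t for integer t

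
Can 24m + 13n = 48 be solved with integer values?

Step 1: Compute gcd(24, 13).
gcd(24, 13) = 1

Step 2: Check divisibility.
Does 1 divide 48? 48 = 1 x 48, so yes.

By the theorem on linear Diophantine equations, 24m + 13n = 48 has integer solutions if and only if gcd(24, 13) divides 48. Since 1 | 48, solutions exist.

Yes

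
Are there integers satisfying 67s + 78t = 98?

Step 1: Compute gcd(67, 78).
gcd(67, 78) = 1

Step 2: Check divisibility.
Does 1 divide 98? 98 = 1 x 98, so yes.

By the theorem on linear Diophantine equations, 67s + 78t = 98 has integer solutions if and only if gcd(67, 78) divides 98. Since 1 | 98, solutions exist.

Yes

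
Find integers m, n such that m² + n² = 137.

We need to find integers m, n > 0 such that m² + n² = 137.
Trying m = 4: n² = 137 - 4² = 137 - 16 = 121
n = 11
Check: 4² + 11² = 16 + 121 = 137 ✓

137 = 4² + 11²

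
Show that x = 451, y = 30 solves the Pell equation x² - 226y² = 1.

Compute x² = 451² = 203401
Compute 226y² = 226·30² = 226·900 = 203400
x² - 226y² = 203401 - 203400 = 1
Since this equals 1, (451, 30) is a solution.

Yes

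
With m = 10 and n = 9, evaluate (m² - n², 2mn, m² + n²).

a = m² - n² = 100 - 81 = 19
b = 2mn = 2·10·9 = 180
c = m² + n² = 100 + 81 = 181
Verify: 19² + 180² = 361 + 32400 = 32761 = 181² ✓

(19, 180, 181)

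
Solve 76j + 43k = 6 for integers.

Step 1: Check solvability.
gcd(76, 43) = 1
Since 1 divides 6, solutions exist.

Step 2: Apply extended Euclidean algorithm to find gcd.
We find integers such that 76*x0 + 43*y0 = 1

Step 3: Scale the particular solution.
Multiply by 6/1 = 6:
j = -78, k = 138

Step 4: Verify.
76*(-78) + 43*(138) = 6 = 6 ✓

j = -78, k = 138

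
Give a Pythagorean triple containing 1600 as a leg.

We need the other leg and hypotenuse such that 1600² + x² = c².
Take x = 399, c = 1649: 1600² + 399² = 2560000 + 159201 = 2719201 = 1649² ✓
Triple: (399, 1600, 1649)

(399, 1600, 1649)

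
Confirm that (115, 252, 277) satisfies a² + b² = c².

Compute a² + b² = 115² + 252² = 13225 + 63504 = 76729
Compute c² = 277² = 76729
Since 76729 = 76729, confirmed.

Yes, it is a Pythagorean triple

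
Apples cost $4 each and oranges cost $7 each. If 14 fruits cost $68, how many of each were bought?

Let a = apples, o = oranges.
a + o = 14
4a + 7o = 68
Substitute o = 14 - a:
4a + 7(14 - a) = 68
(4 - 7)a = 68 - 98
-3a = -30
a = 10, o = 14 - 10 = 4

Apples: 10, Oranges: 4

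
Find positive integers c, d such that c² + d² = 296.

Search for c with 296 - c² a perfect square.
c = 10: 296 - 10² = 296 - 100 = 196 = 14² ✓
So c = 10, d = 14.

c = 10, d = 14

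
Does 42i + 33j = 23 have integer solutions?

Step 1: Compute gcd(42, 33).
gcd(42, 33) = 3

Step 2: Check divisibility.
Does 3 divide 23? 23 = 3 x 7 + 2, so no.

By the theorem on linear Diophantine equations, 42i + 33j = 23 has integer solutions if and only if gcd(42, 33) divides 23. Since 3 does not divide 23, no solutions exist.

No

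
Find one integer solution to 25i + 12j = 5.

Step 1: Check solvability.
gcd(25, 12) = 1
Since 1 divides 5, solutions exist.

Step 2: Apply extended Euclidean algorithm to find gcd.
We find integers such that 25*x0 + 12*y0 = 1

Step 3: Scale the particular solution.
Multiply by 5/1 = 5:
i = 5, j = -10

Step 4: Verify.
25*(5) + 12*(-10) = 5 = 5 ✓

i = 5, j = -10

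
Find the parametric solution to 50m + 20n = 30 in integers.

Step 1: Compute gcd(50, 20) = 10.
Since 10 divides 30, solutions exist.

Step 2: Find a particular solution using extended Euclidean algorithm.
We get m₀ = 3, n₀ = -6.
Check: 50*3 + 20*-6 = 30 = 30 ✓

Step 3: Write the general solution.
m = 3 + (20/10)t = 3 + 2t
n = -6 - (50/10)t = -6 - 5t
for any integer t.

m = 3 + 2t, n = -6 - 5t for integer t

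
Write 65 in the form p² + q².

We need to find integers p, q > 0 such that p² + q² = 65.
Trying p = 1: q² = 65 - 1² = 65 - 1 = 64
q = 8
Check: 1² + 8² = 1 + 64 = 65 ✓

65 = 1² + 8²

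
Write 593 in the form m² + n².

We need to find integers m, n > 0 such that m² + n² = 593.
Trying m = 8: n² = 593 - 8² = 593 - 64 = 529
n = 23
Check: 8² + 23² = 64 + 529 = 593 ✓

593 = 8² + 23²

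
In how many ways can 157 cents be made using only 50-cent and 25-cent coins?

We need non-negative integers (x, y) with 50x + 25y = 157.
For each x from 0 to 3, check if (157 - 50x) is a non-negative multiple of 25.
Solutions (x, y): none
Count: 0

0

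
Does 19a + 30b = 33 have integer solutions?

Step 1: Compute gcd(19, 30).
gcd(19, 30) = 1

Step 2: Check divisibility.
Does 1 divide 33? 33 = 1 x 33, so yes.

By the theorem on linear Diophantine equations, 19a + 30b = 33 has integer solutions if and only if gcd(19, 30) divides 33. Since 1 | 33, solutions exist.

Yes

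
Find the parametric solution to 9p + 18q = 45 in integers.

Step 1: Compute gcd(9, 18) = 9.
Since 9 divides 45, solutions exist.

Step 2: Find a particular solution using extended Euclidean algorithm.
We get p₀ = 5, q₀ = 0.
Check: 9*5 + 18*0 = 45 = 45 ✓

Step 3: Write the general solution.
p = 5 + (18/9)t = 5 + 2t
q = 0 - (9/9)t = 0 - 1t
for any integer t.

p = 5 + 2t, q = 0 - 1t for integer t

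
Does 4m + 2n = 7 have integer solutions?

Step 1: Compute gcd(4, 2).
gcd(4, 2) = 2

Step 2: Check divisibility.
Does 2 divide 7? 7 = 2 x 3 + 1, so no.

By the theorem on linear Diophantine equations, 4m + 2n = 7 has integer solutions if and only if gcd(4, 2) divides 7. Since 2 does not divide 7, no solutions exist.

No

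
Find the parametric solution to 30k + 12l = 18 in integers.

Step 1: Compute gcd(30, 12) = 6.
Since 6 divides 18, solutions exist.

Step 2: Find a particular solution using extended Euclidean algorithm.
We get k₀ = 3, l₀ = -6.
Check: 30*3 + 12*-6 = 18 = 18 ✓

Step 3: Write the general solution.
k = 3 + (12/6)t = 3 + 2t
l = -6 - (30/6)t = -6 - 5t
for any integer t.

k = 3 + 2t, l = -6 - 5t for integer t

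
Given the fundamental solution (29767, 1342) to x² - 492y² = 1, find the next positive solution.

Solutions to x² - Dy² = 1 are generated by powers of (x₀ + y₀√D).
The next solution satisfies x₁ + y₁√492 = (x₀ + y₀√492)², giving:
x₁ = x₀² + 492y₀² = 29767² + 492·1342² = 886074289 + 886074288 = 1772148577
y₁ = 2x₀y₀ = 2·29767·1342 = 79894628

Verify: 1772148577² - 492·79894628² = 3140510578963124929 - 3140510578963124928 = 1 ✓

x = 1772148577, y = 79894628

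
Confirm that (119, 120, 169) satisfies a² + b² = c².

Compute a² + b² = 119² + 120² = 14161 + 14400 = 28561
Compute c² = 169² = 28561
Since 28561 = 28561, confirmed.

Yes, it is a Pythagorean triple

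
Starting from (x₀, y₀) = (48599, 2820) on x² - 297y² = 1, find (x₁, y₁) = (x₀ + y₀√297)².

Solutions to x² - Dy² = 1 are generated by powers of (x₀ + y₀√D).
The next solution satisfies x₁ + y₁√297 = (x₀ + y₀√297)², giving:
x₁ = x₀² + 297y₀² = 48599² + 297·2820² = 2361862801 + 2361862800 = 4723725601
y₁ = 2x₀y₀ = 2·48599·2820 = 274098360

Verify: 4723725601² - 297·274098360² = 22313583553542811201 - 22313583553542811200 = 1 ✓

x = 4723725601, y = 274098360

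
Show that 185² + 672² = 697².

Compute a² + b²:
185² + 672² = 34225 + 451584 = 485809
Compute c²:
697² = 485809
Since 485809 = 485809, it is a Pythagorean triple.

Yes, it is a Pythagorean triple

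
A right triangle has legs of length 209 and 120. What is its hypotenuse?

c² = a² + b² = 209² + 120² = 43681 + 14400 = 58081
c = 241

241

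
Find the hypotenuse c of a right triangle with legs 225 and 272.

c² = a² + b² = 225² + 272² = 50625 + 73984 = 124609
c = 353

353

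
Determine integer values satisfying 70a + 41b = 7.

Step 1: Check solvability.
gcd(70, 41) = 1
Since 1 divides 7, solutions exist.

Step 2: Apply extended Euclidean algorithm to find gcd.
We find integers such that 70*x0 + 41*y0 = 1

Step 3: Scale the particular solution.
Multiply by 7/1 = 7:
a = 119, b = -203

Step 4: Verify.
70*(119) + 41*(-203) = 7 = 7 ✓

a = 119, b = -203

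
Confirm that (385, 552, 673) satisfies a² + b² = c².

Compute a² + b² = 385² + 552² = 148225 + 304704 = 452929
Compute c² = 673² = 452929
Since 452929 = 452929, confirmed.

Yes, it is a Pythagorean triple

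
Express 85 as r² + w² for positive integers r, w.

We need to find integers r, w > 0 such that r² + w² = 85.
Trying r = 2: w² = 85 - 2² = 85 - 4 = 81
w = 9
Check: 2² + 9² = 4 + 81 = 85 ✓

85 = 2² + 9²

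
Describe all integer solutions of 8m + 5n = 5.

Step 1: Compute gcd(8, 5) = 1.
Since 1 divides 5, solutions exist.

Step 2: Find a particular solution using extended Euclidean algorithm.
We get m₀ = 10, n₀ = -15.
Check: 8*10 + 5*-15 = 5 = 5 ✓

Step 3: Write the general solution.
m = 10 + (5/1)t = 10 + 5t
n = -15 - (8/1)t = -15 - 8t
for any integer t.

m = 10 + 5t, n = -15 - 8t for integer t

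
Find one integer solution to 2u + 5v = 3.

Step 1: Check solvability.
gcd(2, 5) = 1
Since 1 divides 3, solutions exist.

Step 2: Apply extended Euclidean algorithm to find gcd.
We find integers such that 2*x0 + 5*y0 = 1

Step 3: Scale the particular solution.
Multiply by 3/1 = 3:
u = -6, v = 3

Step 4: Verify.
2*(-6) + 5*(3) = 3 = 3 ✓

u = -6, v = 3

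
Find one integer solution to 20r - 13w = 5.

Step 1: Check solvability.
gcd(20, 13) = 1
Since 1 divides 5, solutions exist.

Step 2: Apply extended Euclidean algorithm to find gcd.
We find integers such that 20*x0 + 13*y0 = 1

Step 3: Scale the particular solution.
Multiply by 5/1 = 5:
r = 10, w = 15

Step 4: Verify.
20*(10) - 13*(15) = 5 = 5 ✓

r = 10, w = 15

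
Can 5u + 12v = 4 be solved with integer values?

Step 1: Compute gcd(5, 12).
gcd(5, 12) = 1

Step 2: Check divisibility.
Does 1 divide 4? 4 = 1 x 4, so yes.

By the theorem on linear Diophantine equations, 5u + 12v = 4 has integer solutions if and only if gcd(5, 12) divides 4. Since 1 | 4, solutions exist.

Yes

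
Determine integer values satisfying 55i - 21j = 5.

Step 1: Check solvability.
gcd(55, 21) = 1
Since 1 divides 5, solutions exist.

Step 2: Apply extended Euclidean algorithm to find gcd.
We find integers such that 55*x0 + 21*y0 = 1

Step 3: Scale the particular solution.
Multiply by 5/1 = 5:
i = -40, j = -105

Step 4: Verify.
55*(-40) - 21*(-105) = 5 = 5 ✓

i = -40, j = -105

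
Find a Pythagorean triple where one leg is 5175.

We need the other leg and hypotenuse such that 5175² + x² = c².
Take x = 2280, c = 5655: 5175² + 2280² = 26780625 + 5198400 = 31979025 = 5655² ✓
Triple: (5175, 2280, 5655)

(5175, 2280, 5655)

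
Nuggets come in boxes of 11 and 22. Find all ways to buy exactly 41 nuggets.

We need non-negative integers (x, y) with 11x + 22y = 41.
For each x in 0..3, check if 41 - 11x is a non-negative multiple of 22.
No x yields an integer y ≥ 0.

No solution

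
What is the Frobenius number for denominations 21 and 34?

For two coprime denominations a and b, the Frobenius number (largest value not representable as a non-negative combination) is ab - a - b.
Here gcd(21, 34) = 1, so they are coprime.
F(21, 34) = 21·34 - 21 - 34 = 714 - 55 = 659

659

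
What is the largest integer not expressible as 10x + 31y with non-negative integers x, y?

For two coprime denominations a and b, the Frobenius number (largest value not representable as a non-negative combination) is ab - a - b.
Here gcd(10, 31) = 1, so they are coprime.
F(10, 31) = 10·31 - 10 - 31 = 310 - 41 = 269

269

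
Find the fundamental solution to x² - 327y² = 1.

We seek the smallest positive integers (x, y) with x² - 327y² = 1, i.e., x² = 327y² + 1.
Try successive y values:
y = 1: x² = 327·1² + 1 = 328, not a perfect square
y = 2: x² = 327·2² + 1 = 1309, not a perfect square
y = 3: x² = 327·3² + 1 = 2944, not a perfect square
... continuing the search (or via continued fractions) ...
y = 12: x² = 327·12² + 1 = 47089, x = 217 ✓

Verify: 217² - 327·12² = 47089 - 47088 = 1 ✓

x = 217, y = 12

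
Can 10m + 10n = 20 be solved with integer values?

Step 1: Compute gcd(10, 10).
gcd(10, 10) = 10

Step 2: Check divisibility.
Does 10 divide 20? 20 = 10 x 2, so yes.

By the theorem on linear Diophantine equations, 10m + 10n = 20 has integer solutions if and only if gcd(10, 10) divides 20. Since 10 | 20, solutions exist.

Yes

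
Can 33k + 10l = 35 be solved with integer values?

Step 1: Compute gcd(33, 10).
gcd(33, 10) = 1

Step 2: Check divisibility.
Does 1 divide 35? 35 = 1 x 35, so yes.

By the theorem on linear Diophantine equations, 33k + 10l = 35 has integer solutions if and only if gcd(33, 10) divides 35. Since 1 | 35, solutions exist.

Yes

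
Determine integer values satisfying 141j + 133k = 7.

Step 1: Check solvability.
gcd(141, 133) = 1
Since 1 divides 7, solutions exist.

Step 2: Apply extended Euclidean algorithm to find gcd.
We find integers such that 141*x0 + 133*y0 = 1

Step 3: Scale the particular solution.
Multiply by 7/1 = 7:
j = 350, k = -371

Step 4: Verify.
141*(350) + 133*(-371) = 7 = 7 ✓

j = 350, k = -371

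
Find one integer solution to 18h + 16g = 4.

Step 1: Check solvability.
gcd(18, 16) = 2
Since 2 divides 4, solutions exist.

Step 2: Apply extended Euclidean algorithm to find gcd.
We find integers such that 18*x0 + 16*y0 = 2

Step 3: Scale the particular solution.
Multiply by 4/2 = 2:
h = 2, g = -2

Step 4: Verify.
18*(2) + 16*(-2) = 4 = 4 ✓

h = 2, g = -2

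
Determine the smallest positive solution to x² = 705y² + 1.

We seek the smallest positive integers (x, y) with x² - 705y² = 1, i.e., x² = 705y² + 1.
Try successive y values:
y = 1: x² = 705·1² + 1 = 706, not a perfect square
y = 2: x² = 705·2² + 1 = 2821, not a perfect square
y = 3: x² = 705·3² + 1 = 6346, not a perfect square
... continuing the search (or via continued fractions) ...
y = 8932: x² = 705·8932² + 1 = 56245339921, x = 237161 ✓

Verify: 237161² - 705·8932² = 56245339921 - 56245339920 = 1 ✓

x = 237161, y = 8932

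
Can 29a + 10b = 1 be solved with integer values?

Step 1: Compute gcd(29, 10).
gcd(29, 10) = 1

Step 2: Check divisibility.
Does 1 divide 1? 1 = 1 x 1, so yes.

By the theorem on linear Diophantine equations, 29a + 10b = 1 has integer solutions if and only if gcd(29, 10) divides 1. Since 1 | 1, solutions exist.

Yes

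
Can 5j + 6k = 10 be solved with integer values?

Step 1: Compute gcd(5, 6).
gcd(5, 6) = 1

Step 2: Check divisibility.
Does 1 divide 10? 10 = 1 x 10, so yes.

By the theorem on linear Diophantine equations, 5j + 6k = 10 has integer solutions if and only if gcd(5, 6) divides 10. Since 1 | 10, solutions exist.

Yes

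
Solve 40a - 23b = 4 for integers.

Step 1: Check solvability.
gcd(40, 23) = 1
Since 1 divides 4, solutions exist.

Step 2: Apply extended Euclidean algorithm to find gcd.
We find integers such that 40*x0 + 23*y0 = 1

Step 3: Scale the particular solution.
Multiply by 4/1 = 4:
a = -16, b = -28

Step 4: Verify.
40*(-16) - 23*(-28) = 4 = 4 ✓

a = -16, b = -28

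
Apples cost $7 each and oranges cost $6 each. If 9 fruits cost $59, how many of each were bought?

Let a = apples, o = oranges.
a + o = 9
7a + 6o = 59
Substitute o = 9 - a:
7a + 6(9 - a) = 59
(7 - 6)a = 59 - 54
1a = 5
a = 5, o = 9 - 5 = 4

Apples: 5, Oranges: 4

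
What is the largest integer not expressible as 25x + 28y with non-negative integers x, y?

For two coprime denominations a and b, the Frobenius number (largest value not representable as a non-negative combination) is ab - a - b.
Here gcd(25, 28) = 1, so they are coprime.
F(25, 28) = 25·28 - 25 - 28 = 700 - 53 = 647

647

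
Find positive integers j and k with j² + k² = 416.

We need to find integers j, k > 0 such that j² + k² = 416.
Trying j = 4: k² = 416 - 4² = 416 - 16 = 400
k = 20
Check: 4² + 20² = 16 + 400 = 416 ✓

416 = 4² + 20²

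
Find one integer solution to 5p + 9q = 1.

Step 1: Check solvability.
gcd(5, 9) = 1
Since 1 divides 1, solutions exist.

Step 2: Apply extended Euclidean algorithm to find gcd.
We find integers such that 5*x0 + 9*y0 = 1

Step 3: Scale the particular solution.
Multiply by 1/1 = 1:
p = 2, q = -1

Step 4: Verify.
5*(2) + 9*(-1) = 1 = 1 ✓

p = 2, q = -1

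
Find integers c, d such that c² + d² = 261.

We need to find integers c, d > 0 such that c² + d² = 261.
Trying c = 6: d² = 261 - 6² = 261 - 36 = 225
d = 15
Check: 6² + 15² = 36 + 225 = 261 ✓

261 = 6² + 15²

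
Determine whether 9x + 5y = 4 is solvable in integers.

Step 1: Compute gcd(9, 5).
gcd(9, 5) = 1

Step 2: Check divisibility.
Does 1 divide 4? 4 = 1 x 4, so yes.

By the theorem on linear Diophantine equations, 9x + 5y = 4 has integer solutions if and only if gcd(9, 5) divides 4. Since 1 | 4, solutions exist.

Yes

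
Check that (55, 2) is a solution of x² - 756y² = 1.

Compute x² = 55² = 3025
Compute 756y² = 756·2² = 756·4 = 3024
x² - 756y² = 3025 - 3024 = 1
Since this equals 1, (55, 2) is a solution.

Yes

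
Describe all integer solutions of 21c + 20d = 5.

Step 1: Compute gcd(21, 20) = 1.
Since 1 divides 5, solutions exist.

Step 2: Find a particular solution using extended Euclidean algorithm.
We get c₀ = 5, d₀ = -5.
Check: 21*5 + 20*-5 = 5 = 5 ✓

Step 3: Write the general solution.
c = 5 + (20/1)t = 5 + 20t
d = -5 - (21/1)t = -5 - 21t
for any integer t.

c = 5 + 20t, d = -5 - 21t for integer t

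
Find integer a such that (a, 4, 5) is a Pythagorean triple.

a² = c² - b² = 5² - 4² = 25 - 16 = 9
a = sqrt(9) = 3

3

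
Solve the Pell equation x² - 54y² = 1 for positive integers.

We seek the smallest positive integers (x, y) with x² - 54y² = 1, i.e., x² = 54y² + 1.
Try successive y values:
y = 1: x² = 54·1² + 1 = 55, not a perfect square
y = 2: x² = 54·2² + 1 = 217, not a perfect square
y = 3: x² = 54·3² + 1 = 487, not a perfect square
... continuing the search (or via continued fractions) ...
y = 66: x² = 54·66² + 1 = 235225, x = 485 ✓

Verify: 485² - 54·66² = 235225 - 235224 = 1 ✓

x = 485, y = 66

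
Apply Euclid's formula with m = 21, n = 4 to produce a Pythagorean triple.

a = m² - n² = 21² - 4² = 441 - 16 = 425
b = 2mn = 2·21·4 = 168
c = m² + n² = 441 + 16 = 457
Verify: 425² + 168² = 180625 + 28224 = 208849 = 457² ✓

(425, 168, 457)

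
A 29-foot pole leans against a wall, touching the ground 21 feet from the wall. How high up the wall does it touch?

The ladder, wall, and ground form a right triangle with hypotenuse 29 and one leg 21.
By the Pythagorean theorem: h² = 29² - 21² = 841 - 441 = 400
h = √400 = 20 feet

20 feet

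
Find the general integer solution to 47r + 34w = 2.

Step 1: Compute gcd(47, 34) = 1.
Since 1 divides 2, solutions exist.

Step 2: Find a particular solution using extended Euclidean algorithm.
We get r₀ = -26, w₀ = 36.
Check: 47*-26 + 34*36 = 2 = 2 ✓

Step 3: Write the general solution.
r = -26 + (34/1)t = -26 + 34t
w = 36 - (47/1)t = 36 - 47t
for any integer t.

r = -26 + 34t, w = 36 - 47t for integer t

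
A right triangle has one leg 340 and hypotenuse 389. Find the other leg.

a² = c² - b² = 151321 - 115600 = 35721
a = 189

189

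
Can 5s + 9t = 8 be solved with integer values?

Step 1: Compute gcd(5, 9).
gcd(5, 9) = 1

Step 2: Check divisibility.
Does 1 divide 8? 8 = 1 x 8, so yes.

By the theorem on linear Diophantine equations, 5s + 9t = 8 has integer solutions if and only if gcd(5, 9) divides 8. Since 1 | 8, solutions exist.

Yes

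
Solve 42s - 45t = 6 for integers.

Step 1: Check solvability.
gcd(42, 45) = 3
Since 3 divides 6, solutions exist.

Step 2: Apply extended Euclidean algorithm to find gcd.
We find integers such that 42*x0 + 45*y0 = 3

Step 3: Scale the particular solution.
Multiply by 6/3 = 2:
s = -2, t = -2

Step 4: Verify.
42*(-2) - 45*(-2) = 6 = 6 ✓

s = -2, t = -2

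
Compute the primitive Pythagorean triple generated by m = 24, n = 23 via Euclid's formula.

a = m² - n² = 24² - 23² = 576 - 529 = 47
b = 2mn = 2·24·23 = 1104
c = m² + n² = 576 + 529 = 1105
Verify: 47² + 1104² = 2209 + 1218816 = 1221025 = 1105² ✓

(47, 1104, 1105)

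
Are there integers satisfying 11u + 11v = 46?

Step 1: Compute gcd(11, 11).
gcd(11, 11) = 11

Step 2: Check divisibility.
Does 11 divide 46? 46 = 11 x 4 + 2, so no.

By the theorem on linear Diophantine equations, 11u + 11v = 46 has integer solutions if and only if gcd(11, 11) divides 46. Since 11 does not divide 46, no solutions exist.

No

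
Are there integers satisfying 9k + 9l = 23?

Step 1: Compute gcd(9, 9).
gcd(9, 9) = 9

Step 2: Check divisibility.
Does 9 divide 23? 23 = 9 x 2 + 5, so no.

By the theorem on linear Diophantine equations, 9k + 9l = 23 has integer solutions if and only if gcd(9, 9) divides 23. Since 9 does not divide 23, no solutions exist.

No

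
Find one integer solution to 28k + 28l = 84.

Step 1: Check solvability.
gcd(28, 28) = 28
Since 28 divides 84, solutions exist.

Step 2: Apply extended Euclidean algorithm to find gcd.
We find integers such that 28*x0 + 28*y0 = 28

Step 3: Scale the particular solution.
Multiply by 84/28 = 3:
k = 0, l = 3

Step 4: Verify.
28*(0) + 28*(3) = 84 = 84 ✓

k = 0, l = 3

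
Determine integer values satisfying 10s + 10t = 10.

Step 1: Check solvability.
gcd(10, 10) = 10
Since 10 divides 10, solutions exist.

Step 2: Apply extended Euclidean algorithm to find gcd.
We find integers such that 10*x0 + 10*y0 = 10

Step 3: Scale the particular solution.
Multiply by 10/10 = 1:
s = 0, t = 1

Step 4: Verify.
10*(0) + 10*(1) = 10 = 10 ✓

s = 0, t = 1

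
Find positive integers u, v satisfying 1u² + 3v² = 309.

Try small values of u and check whether (309 - 1u²)/3 is a perfect square.
u = 3: 1·3² = 9, so 3v² = 309 - 9 = 300, giving v² = 100, v = 10.
Check: 1·3² + 3·10² = 9 + 300 = 309 ✓

u = 3, v = 10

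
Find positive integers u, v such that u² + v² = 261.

Search for u with 261 - u² a perfect square.
u = 6: 261 - 6² = 261 - 36 = 225 = 15² ✓
So u = 6, v = 15.

u = 6, v = 15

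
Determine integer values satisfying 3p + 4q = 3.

Step 1: Check solvability.
gcd(3, 4) = 1
Since 1 divides 3, solutions exist.

Step 2: Apply extended Euclidean algorithm to find gcd.
We find integers such that 3*x0 + 4*y0 = 1

Step 3: Scale the particular solution.
Multiply by 3/1 = 3:
p = -3, q = 3

Step 4: Verify.
3*(-3) + 4*(3) = 3 = 3 ✓

p = -3, q = 3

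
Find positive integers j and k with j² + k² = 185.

We need to find integers j, k > 0 such that j² + k² = 185.
Trying j = 4: k² = 185 - 4² = 185 - 16 = 169
k = 13
Check: 4² + 13² = 16 + 169 = 185 ✓

185 = 4² + 13²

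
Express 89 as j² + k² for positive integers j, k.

We need to find integers j, k > 0 such that j² + k² = 89.
Trying j = 5: k² = 89 - 5² = 89 - 25 = 64
k = 8
Check: 5² + 8² = 25 + 64 = 89 ✓

89 = 5² + 8²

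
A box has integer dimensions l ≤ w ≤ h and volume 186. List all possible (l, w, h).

Iterate l from 1 to ⌊186^(1/3)⌋. For each l dividing 186, iterate w ≥ l with w dividing 186/l, and set h = 186/(l·w).
Triples found (5): (1×1×186), (1×2×93), (1×3×62), (1×6×31), (2×3×31)

(1×1×186), (1×2×93), (1×3×62), (1×6×31), (2×3×31)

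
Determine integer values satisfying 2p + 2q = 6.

Step 1: Check solvability.
gcd(2, 2) = 2
Since 2 divides 6, solutions exist.

Step 2: Apply extended Euclidean algorithm to find gcd.
We find integers such that 2*x0 + 2*y0 = 2

Step 3: Scale the particular solution.
Multiply by 6/2 = 3:
p = 0, q = 3

Step 4: Verify.
2*(0) + 2*(3) = 6 = 6 ✓

p = 0, q = 3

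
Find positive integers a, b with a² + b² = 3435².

We need a² + b² = 3435² = 11799225.
Trying: 1269² + 3192² = 1610361 + 10188864 = 11799225 ✓

(1269, 3192, 3435)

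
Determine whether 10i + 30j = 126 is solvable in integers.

Step 1: Compute gcd(10, 30).
gcd(10, 30) = 10

Step 2: Check divisibility.
Does 10 divide 126? 126 = 10 x 12 + 6, so no.

By the theorem on linear Diophantine equations, 10i + 30j = 126 has integer solutions if and only if gcd(10, 30) divides 126. Since 10 does not divide 126, no solutions exist.

No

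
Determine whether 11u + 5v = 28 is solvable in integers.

Step 1: Compute gcd(11, 5).
gcd(11, 5) = 1

Step 2: Check divisibility.
Does 1 divide 28? 28 = 1 x 28, so yes.

By the theorem on linear Diophantine equations, 11u + 5v = 28 has integer solutions if and only if gcd(11, 5) divides 28. Since 1 | 28, solutions exist.

Yes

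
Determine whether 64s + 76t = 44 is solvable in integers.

Step 1: Compute gcd(64, 76).
gcd(64, 76) = 4

Step 2: Check divisibility.
Does 4 divide 44? 44 = 4 x 11, so yes.

By the theorem on linear Diophantine equations, 64s + 76t = 44 has integer solutions if and only if gcd(64, 76) divides 44. Since 4 | 44, solutions exist.

Yes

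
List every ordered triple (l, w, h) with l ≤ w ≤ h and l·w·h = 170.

Iterate l from 1 to ⌊170^(1/3)⌋. For each l dividing 170, iterate w ≥ l with w dividing 170/l, and set h = 170/(l·w).
Triples found (5): (1×1×170), (1×2×85), (1×5×34), (1×10×17), (2×5×17)

(1×1×170), (1×2×85), (1×5×34), (1×10×17), (2×5×17)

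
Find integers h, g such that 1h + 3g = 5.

Step 1: Check solvability.
gcd(1, 3) = 1
Since 1 divides 5, solutions exist.

Step 2: Apply extended Euclidean algorithm to find gcd.
We find integers such that 1*x0 + 3*y0 = 1

Step 3: Scale the particular solution.
Multiply by 5/1 = 5:
h = 5, g = 0

Step 4: Verify.
1*(5) + 3*(0) = 5 = 5 ✓

h = 5, g = 0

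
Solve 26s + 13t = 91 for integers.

Step 1: Check solvability.
gcd(26, 13) = 13
Since 13 divides 91, solutions exist.

Step 2: Apply extended Euclidean algorithm to find gcd.
We find integers such that 26*x0 + 13*y0 = 13

Step 3: Scale the particular solution.
Multiply by 91/13 = 7:
s = 0, t = 7

Step 4: Verify.
26*(0) + 13*(7) = 91 = 91 ✓

s = 0, t = 7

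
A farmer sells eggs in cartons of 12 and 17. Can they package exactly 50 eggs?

We need non-negative a, b with 12a + 17b = 50.
gcd(12, 17) = 1 divides 50, but no a in [0, 4] gives non-negative b.

No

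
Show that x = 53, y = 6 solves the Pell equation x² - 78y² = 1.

Compute x² = 53² = 2809
Compute 78y² = 78·6² = 78·36 = 2808
x² - 78y² = 2809 - 2808 = 1
Since this equals 1, (53, 6) is a solution.

Yes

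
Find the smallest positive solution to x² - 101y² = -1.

We need x² = 101y² - 1. Try successive y:
y = 1: x² = 101·1² - 1 = 100 = 10² ✓
Check: 10² - 101·1² = 100 - 101 = -1 ✓

x = 10, y = 1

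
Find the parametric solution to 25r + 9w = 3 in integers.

Step 1: Compute gcd(25, 9) = 1.
Since 1 divides 3, solutions exist.

Step 2: Find a particular solution using extended Euclidean algorithm.
We get r₀ = 12, w₀ = -33.
Check: 25*12 + 9*-33 = 3 = 3 ✓

Step 3: Write the general solution.
r = 12 + (9/1)t = 12 + 9t
w = -33 - (25/1)t = -33 - 25t
for any integer t.

r = 12 + 9t, w = -33 - 25t for integer t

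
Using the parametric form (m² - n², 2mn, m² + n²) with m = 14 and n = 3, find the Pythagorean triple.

a = m² - n² = 196 - 9 = 187
b = 2mn = 2·14·3 = 84
c = m² + n² = 196 + 9 = 205
Verify: 187² + 84² = 34969 + 7056 = 42025 = 205² ✓

(187, 84, 205)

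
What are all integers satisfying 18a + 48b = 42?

Step 1: Compute gcd(18, 48) = 6.
Since 6 divides 42, solutions exist.

Step 2: Find a particular solution using extended Euclidean algorithm.
We get a₀ = 21, b₀ = -7.
Check: 18*21 + 48*-7 = 42 = 42 ✓

Step 3: Write the general solution.
a = 21 + (48/6)t = 21 + 8t
b = -7 - (18/6)t = -7 - 3t
for any integer t.

a = 21 + 8t, b = -7 - 3t for integer t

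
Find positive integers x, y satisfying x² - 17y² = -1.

We need x² = 17y² - 1. Try successive y:
y = 1: x² = 17·1² - 1 = 16 = 4² ✓
Check: 4² - 17·1² = 16 - 17 = -1 ✓

x = 4, y = 1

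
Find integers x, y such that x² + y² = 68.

We need to find integers x, y > 0 such that x² + y² = 68.
Trying x = 2: y² = 68 - 2² = 68 - 4 = 64
y = 8
Check: 2² + 8² = 4 + 64 = 68 ✓

68 = 2² + 8²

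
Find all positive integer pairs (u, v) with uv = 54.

The positive divisors of 54 are: 1, 2, 3, 6, 9, 18, 27, 54.
Each divisor d gives the pair (d, 54/d):
(1, 54), (2, 27), (3, 18), (6, 9), (9, 6), (18, 3), (27, 2), (54, 1)

(1, 54), (2, 27), (3, 18), (6, 9), (9, 6), (18, 3), (27, 2), (54, 1)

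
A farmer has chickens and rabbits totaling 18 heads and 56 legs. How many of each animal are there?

Let c = chickens, r = rabbits.
Heads: c + r = 18
Legs: 2c + 4r = 56
From the first equation, c = 18 - r. Substitute:
2(18 - r) + 4r = 56
36 + 2r = 56
r = (56 - 36)/2 = 10
c = 18 - 10 = 8

Chickens: 8, Rabbits: 10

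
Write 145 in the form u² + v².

We need to find integers u, v > 0 such that u² + v² = 145.
Trying u = 1: v² = 145 - 1² = 145 - 1 = 144
v = 12
Check: 1² + 12² = 1 + 144 = 145 ✓

145 = 1² + 12²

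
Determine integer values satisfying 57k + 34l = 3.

Step 1: Check solvability.
gcd(57, 34) = 1
Since 1 divides 3, solutions exist.

Step 2: Apply extended Euclidean algorithm to find gcd.
We find integers such that 57*x0 + 34*y0 = 1

Step 3: Scale the particular solution.
Multiply by 3/1 = 3:
k = 9, l = -15

Step 4: Verify.
57*(9) + 34*(-15) = 3 = 3 ✓

k = 9, l = -15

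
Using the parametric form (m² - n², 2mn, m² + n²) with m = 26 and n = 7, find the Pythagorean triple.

a = m² - n² = 26² - 7² = 676 - 49 = 627
b = 2mn = 2·26·7 = 364
c = m² + n² = 676 + 49 = 725
Verify: 627² + 364² = 393129 + 132496 = 525625 = 725² ✓

(627, 364, 725)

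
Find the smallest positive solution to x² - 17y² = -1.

We need x² = 17y² - 1. Try successive y:
y = 1: x² = 17·1² - 1 = 16 = 4² ✓
Check: 4² - 17·1² = 16 - 17 = -1 ✓

x = 4, y = 1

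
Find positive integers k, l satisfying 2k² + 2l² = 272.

Try small values of k and check whether (272 - 2k²)/2 is a perfect square.
k = 6: 2·6² = 72, so 2l² = 272 - 72 = 200, giving l² = 100, l = 10.
Check: 2·6² + 2·10² = 72 + 200 = 272 ✓

k = 6, l = 10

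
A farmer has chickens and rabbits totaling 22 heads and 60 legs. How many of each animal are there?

Let c = chickens, r = rabbits.
Heads: c + r = 22
Legs: 2c + 4r = 60
From the first equation, c = 22 - r. Substitute:
2(22 - r) + 4r = 60
44 + 2r = 60
r = (60 - 44)/2 = 8
c = 22 - 8 = 14

Chickens: 14, Rabbits: 8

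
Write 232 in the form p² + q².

We need to find integers p, q > 0 such that p² + q² = 232.
Trying p = 6: q² = 232 - 6² = 232 - 36 = 196
q = 14
Check: 6² + 14² = 36 + 196 = 232 ✓

232 = 6² + 14²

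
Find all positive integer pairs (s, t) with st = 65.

The positive divisors of 65 are: 1, 5, 13, 65.
Each divisor d gives the pair (d, 65/d):
(1, 65), (5, 13), (13, 5), (65, 1)

(1, 65), (5, 13), (13, 5), (65, 1)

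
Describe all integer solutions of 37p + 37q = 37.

Step 1: Compute gcd(37, 37) = 37.
Since 37 divides 37, solutions exist.

Step 2: Find a particular solution using extended Euclidean algorithm.
We get p₀ = 0, q₀ = 1.
Check: 37*0 + 37*1 = 37 = 37 ✓

Step 3: Write the general solution.
p = 0 + (37/37)t = 0 + 1t
q = 1 - (37/37)t = 1 - 1t
for any integer t.

p = 0 + 1t, q = 1 - 1t for integer t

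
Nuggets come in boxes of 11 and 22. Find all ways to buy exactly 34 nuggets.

We need non-negative integers (x, y) with 11x + 22y = 34.
For each x in 0..3, check if 34 - 11x is a non-negative multiple of 22.
No x yields an integer y ≥ 0.

No solution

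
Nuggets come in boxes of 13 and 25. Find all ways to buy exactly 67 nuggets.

We need non-negative integers (x, y) with 13x + 25y = 67.
For each x in 0..5, check if 67 - 13x is a non-negative multiple of 25.
No x yields an integer y ≥ 0.

No solution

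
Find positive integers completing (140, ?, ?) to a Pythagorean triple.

We need the other leg and hypotenuse such that 140² + x² = c².
Take x = 171, c = 221: 140² + 171² = 19600 + 29241 = 48841 = 221² ✓
Triple: (171, 140, 221)

(171, 140, 221)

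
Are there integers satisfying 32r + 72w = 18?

Step 1: Compute gcd(32, 72).
gcd(32, 72) = 8

Step 2: Check divisibility.
Does 8 divide 18? 18 = 8 x 2 + 2, so no.

By the theorem on linear Diophantine equations, 32r + 72w = 18 has integer solutions if and only if gcd(32, 72) divides 18. Since 8 does not divide 18, no solutions exist.

No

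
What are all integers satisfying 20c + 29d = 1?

Step 1: Compute gcd(20, 29) = 1.
Since 1 divides 1, solutions exist.

Step 2: Find a particular solution using extended Euclidean algorithm.
We get c₀ = -13, d₀ = 9.
Check: 20*-13 + 29*9 = 1 = 1 ✓

Step 3: Write the general solution.
c = -13 + (29/1)t = -13 + 29t
d = 9 - (20/1)t = 9 - 20t
for any integer t.

c = -13 + 29t, d = 9 - 20t for integer t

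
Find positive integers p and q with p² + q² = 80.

We need to find integers p, q > 0 such that p² + q² = 80.
Trying p = 4: q² = 80 - 4² = 80 - 16 = 64
q = 8
Check: 4² + 8² = 16 + 64 = 80 ✓

80 = 4² + 8²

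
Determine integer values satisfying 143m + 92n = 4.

Step 1: Check solvability.
gcd(143, 92) = 1
Since 1 divides 4, solutions exist.

Step 2: Apply extended Euclidean algorithm to find gcd.
We find integers such that 143*x0 + 92*y0 = 1

Step 3: Scale the particular solution.
Multiply by 4/1 = 4:
m = -36, n = 56

Step 4: Verify.
143*(-36) + 92*(56) = 4 = 4 ✓

m = -36, n = 56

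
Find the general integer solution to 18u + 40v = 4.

Step 1: Compute gcd(18, 40) = 2.
Since 2 divides 4, solutions exist.

Step 2: Find a particular solution using extended Euclidean algorithm.
We get u₀ = 18, v₀ = -8.
Check: 18*18 + 40*-8 = 4 = 4 ✓

Step 3: Write the general solution.
u = 18 + (40/2)t = 18 + 20t
v = -8 - (18/2)t = -8 - 9t
for any integer t.

u = 18 + 20t, v = -8 - 9t for integer t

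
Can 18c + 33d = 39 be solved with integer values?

Step 1: Compute gcd(18, 33).
gcd(18, 33) = 3

Step 2: Check divisibility.
Does 3 divide 39? 39 = 3 x 13, so yes.

By the theorem on linear Diophantine equations, 18c + 33d = 39 has integer solutions if and only if gcd(18, 33) divides 39. Since 3 | 39, solutions exist.

Yes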